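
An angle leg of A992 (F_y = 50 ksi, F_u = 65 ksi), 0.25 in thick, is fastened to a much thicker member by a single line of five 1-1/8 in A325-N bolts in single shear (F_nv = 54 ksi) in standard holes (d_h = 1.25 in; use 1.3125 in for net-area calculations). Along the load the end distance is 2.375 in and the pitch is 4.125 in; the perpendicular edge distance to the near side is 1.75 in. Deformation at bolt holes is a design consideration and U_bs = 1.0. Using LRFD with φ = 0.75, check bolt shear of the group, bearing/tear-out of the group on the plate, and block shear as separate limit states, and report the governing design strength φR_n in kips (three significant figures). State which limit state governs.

108 kips (block shear governs)

Bolt shear: A_b = π·1.125²/4 = 0.994 in²; R_n = 54 × 0.994 × 5 × 1 = 268.4 kips → 0.75 × 268.4 = 201 kips.
Bearing: edge l_c = 1.75, r_n = 34.12 kips; interior l_c = 2.875, r_n = 43.87 kips; R_n = 34.12 + 4·43.87 = 209.6 kips → 157 kips.
Block shear: A_gv = 4.719, A_nv = 3.242, A_nt = 0.2734 in²; R_n = min(0.6F_uA_nv, 0.6F_yA_gv) + U_bs·F_u·A_nt = 144.2 kips → 108 kips.
Block shear governs: 108 kips.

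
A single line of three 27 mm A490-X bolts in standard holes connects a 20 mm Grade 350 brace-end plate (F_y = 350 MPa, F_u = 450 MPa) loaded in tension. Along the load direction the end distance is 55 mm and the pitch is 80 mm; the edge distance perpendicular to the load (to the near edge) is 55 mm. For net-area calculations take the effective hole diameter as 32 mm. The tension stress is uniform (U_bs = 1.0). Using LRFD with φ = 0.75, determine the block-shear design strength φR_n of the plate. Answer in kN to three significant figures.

810 kN

Shear plane L_v = 55 + 2·80 = 215 mm; A_gv = 215 × 20 = 4300 mm².
A_nv = (215 − 2.5·32) × 20 = 2700 mm².
A_nt = (55 − 0.5·32) × 20 = 780 mm².
0.6 F_u A_nv = 729 kN; 0.6 F_y A_gv = 903 kN → shear rupture governs the shear term.
R_n = 729 + 1.0 × 450 × 780 / 1000 = 1080 kN.
Design strength φR_n = 0.75 × 1080 = 810 kN.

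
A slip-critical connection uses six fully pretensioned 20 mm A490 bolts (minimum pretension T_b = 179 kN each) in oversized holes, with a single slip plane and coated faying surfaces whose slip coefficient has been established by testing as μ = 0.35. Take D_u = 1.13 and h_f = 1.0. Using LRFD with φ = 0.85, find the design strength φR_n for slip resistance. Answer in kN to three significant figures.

361 kN

R_n = μ · D_u · h_f · T_b · n_s · n_b = 0.35 × 1.13 × 1.0 × 179 × 1 × 6 = 424.8 kN.
Design strength φR_n = 0.85 × 424.8 = 361 kN.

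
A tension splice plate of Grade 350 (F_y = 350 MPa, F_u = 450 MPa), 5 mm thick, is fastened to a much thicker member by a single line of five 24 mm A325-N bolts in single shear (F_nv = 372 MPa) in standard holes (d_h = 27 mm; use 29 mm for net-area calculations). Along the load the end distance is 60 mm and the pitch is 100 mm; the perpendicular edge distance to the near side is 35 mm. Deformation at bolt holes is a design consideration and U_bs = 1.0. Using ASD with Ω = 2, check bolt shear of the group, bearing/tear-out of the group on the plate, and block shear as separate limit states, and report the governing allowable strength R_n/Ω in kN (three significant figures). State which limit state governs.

Bolt shear: A_b = π·24²/4 = 452.4 mm²; R_n = 372 × 452.4 × 5 × 1 / 1000 = 841.4 kN → 841.4 / 2 = 421 kN.
Bearing: edge l_c = 46.5, r_n = 125.5 kN; interior l_c = 73, r_n = 129.6 kN; R_n = 125.5 + 4·129.6 = 643.9 kN → 322 kN.
Block shear: A_gv = 2300, A_nv = 1648, A_nt = 102.5 mm²; R_n = min(0.6F_uA_nv, 0.6F_yA_gv) + U_bs·F_u·A_nt = 490.9 kN → 245 kN.
Block shear governs: 245 kN.

245 kN (block shear governs)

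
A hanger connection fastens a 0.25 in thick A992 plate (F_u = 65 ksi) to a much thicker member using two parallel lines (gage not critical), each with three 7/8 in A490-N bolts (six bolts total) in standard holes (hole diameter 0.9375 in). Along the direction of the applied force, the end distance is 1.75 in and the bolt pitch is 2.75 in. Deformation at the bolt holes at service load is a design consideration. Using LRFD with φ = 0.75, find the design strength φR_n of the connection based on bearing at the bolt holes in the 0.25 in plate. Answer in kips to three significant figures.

140 kips

Per bolt r_n = 1.2 l_c t F_u ≤ 2.4 d t F_u; upper limit = 2.4 × 0.875 × 0.25 × 65 = 34.12 kips.
Edge bolt: l_c = 1.75 − 0.9375/2 = 1.281 in → 1.2 × 1.281 × 0.25 × 65 = 24.98 → r_n = 24.98 kips.
Interior bolts: l_c = 2.75 − 0.9375 = 1.812 in → 1.2 × 1.812 × 0.25 × 65 = 35.34 → r_n = 34.12 kips.
R_n = 2 × 24.98 + 4 × 34.12 = 186.5 kips.
Design strength φR_n = 0.75 × 186.5 = 140 kips.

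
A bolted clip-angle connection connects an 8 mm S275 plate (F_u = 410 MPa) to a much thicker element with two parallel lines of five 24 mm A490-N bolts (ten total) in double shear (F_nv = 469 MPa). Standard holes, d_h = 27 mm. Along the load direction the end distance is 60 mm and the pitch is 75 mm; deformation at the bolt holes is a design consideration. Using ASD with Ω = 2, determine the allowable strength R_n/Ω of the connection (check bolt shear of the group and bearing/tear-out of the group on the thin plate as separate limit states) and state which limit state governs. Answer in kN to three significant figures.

Bolt shear: A_b = π·24²/4 = 452.4 mm²; R_n = 469 × 452.4 × 10 × 2 / 1000 = 4243 kN → 4243 / 2 = 2120 kN.
Bearing (1.2 l_c t F_u ≤ 2.4 d t F_u): upper limit = 2.4·24·8·410 / 1000 = 188.9 kN.
  Edge l_c = 60 − 27/2 = 46.5 → r_n = 183 kN; interior l_c = 75 − 27 = 48 → r_n = 188.9 kN.
  R_n,bearing = 2·183 + 8·188.9 = 1877 kN → 1877 / 2 = 939 kN.
Bearing governs: 939 kN.

939 kN (bearing governs)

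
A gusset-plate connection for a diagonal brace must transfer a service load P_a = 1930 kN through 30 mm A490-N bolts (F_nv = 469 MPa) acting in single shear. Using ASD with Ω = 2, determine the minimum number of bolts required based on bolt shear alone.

A_b = π·30²/4 = 706.9 mm².
Per-bolt allowable strength R_n/Ω = 469 × 706.9 × 1 / 1000 / 2 = 165.8 kN.
n ≥ 1930 / 165.8 = 11.64 → use 12 bolts.

12 bolts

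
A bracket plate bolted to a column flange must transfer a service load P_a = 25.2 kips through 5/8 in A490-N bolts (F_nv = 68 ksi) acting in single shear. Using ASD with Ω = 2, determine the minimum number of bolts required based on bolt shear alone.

3 bolts

A_b = π·0.625²/4 = 0.3068 in².
Per-bolt allowable strength R_n/Ω = 68 × 0.3068 × 1 / 2 = 10.43 kips.
n ≥ 25.2 / 10.43 = 2.416 → use 3 bolts.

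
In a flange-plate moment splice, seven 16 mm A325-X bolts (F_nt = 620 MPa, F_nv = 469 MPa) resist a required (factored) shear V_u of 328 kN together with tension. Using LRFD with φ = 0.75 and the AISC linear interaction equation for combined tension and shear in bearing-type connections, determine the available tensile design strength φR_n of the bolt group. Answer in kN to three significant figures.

417 kN

A_b = π·16²/4 = 201.1 mm²; f_rv = 328 × 1000 / (7 × 201.1) = 233 MPa.
F'_nt = 1.3 F_nt − (F_nt / φF_nv) f_rv = 1.3·620 − (620/(0.75·469))·233 = 395.2 MPa, capped at F_nt → F'_nt = 395.2 MPa.
R_n = F'_nt · A_b · n = 395.2 × 201.1 × 7 / 1000 = 556.3 kN.
Design strength φR_n = 0.75 × 556.3 = 417 kN.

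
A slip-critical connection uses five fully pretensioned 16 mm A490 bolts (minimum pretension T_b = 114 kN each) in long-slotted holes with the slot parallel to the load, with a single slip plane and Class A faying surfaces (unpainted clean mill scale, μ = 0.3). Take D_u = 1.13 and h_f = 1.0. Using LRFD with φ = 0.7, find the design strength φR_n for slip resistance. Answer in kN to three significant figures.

135 kN

R_n = μ · D_u · h_f · T_b · n_s · n_b = 0.3 × 1.13 × 1.0 × 114 × 1 × 5 = 193.2 kN.
Design strength φR_n = 0.7 × 193.2 = 135 kN.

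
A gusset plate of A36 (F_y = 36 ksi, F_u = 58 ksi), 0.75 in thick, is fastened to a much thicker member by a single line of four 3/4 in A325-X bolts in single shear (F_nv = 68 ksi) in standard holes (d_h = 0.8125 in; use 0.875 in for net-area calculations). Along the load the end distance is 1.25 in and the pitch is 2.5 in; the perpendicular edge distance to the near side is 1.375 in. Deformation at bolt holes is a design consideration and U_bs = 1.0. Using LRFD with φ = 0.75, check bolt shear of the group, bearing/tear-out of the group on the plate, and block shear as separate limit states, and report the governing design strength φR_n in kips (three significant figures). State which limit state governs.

Bolt shear: A_b = π·0.75²/4 = 0.4418 in²; R_n = 68 × 0.4418 × 4 × 1 = 120.2 kips → 0.75 × 120.2 = 90.1 kips.
Bearing: edge l_c = 0.8438, r_n = 44.04 kips; interior l_c = 1.688, r_n = 78.3 kips; R_n = 44.04 + 3·78.3 = 278.9 kips → 209 kips.
Block shear: A_gv = 6.562, A_nv = 4.266, A_nt = 0.7031 in²; R_n = min(0.6F_uA_nv, 0.6F_yA_gv) + U_bs·F_u·A_nt = 182.5 kips → 137 kips.
Bolt shear governs: 90.1 kips.

90.1 kips (bolt shear governs)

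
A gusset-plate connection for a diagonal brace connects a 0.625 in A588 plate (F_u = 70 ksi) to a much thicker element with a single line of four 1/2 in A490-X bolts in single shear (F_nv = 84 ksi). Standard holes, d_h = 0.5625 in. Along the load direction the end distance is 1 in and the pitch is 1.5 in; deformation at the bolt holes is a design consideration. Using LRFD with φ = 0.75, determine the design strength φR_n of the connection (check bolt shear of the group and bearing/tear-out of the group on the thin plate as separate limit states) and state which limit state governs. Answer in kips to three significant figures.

Bolt shear: A_b = π·0.5²/4 = 0.1963 in²; R_n = 84 × 0.1963 × 4 × 1 = 65.97 kips → 0.75 × 65.97 = 49.5 kips.
Bearing (1.2 l_c t F_u ≤ 2.4 d t F_u): upper limit = 2.4·0.5·0.625·70 = 52.5 kips.
  Edge l_c = 1 − 0.5625/2 = 0.7188 → r_n = 37.73 kips; interior l_c = 1.5 − 0.5625 = 0.9375 → r_n = 49.22 kips.
  R_n,bearing = 1·37.73 + 3·49.22 = 185.4 kips → 0.75 × 185.4 = 139 kips.
Bolt shear governs: 49.5 kips.

49.5 kips (bolt shear governs)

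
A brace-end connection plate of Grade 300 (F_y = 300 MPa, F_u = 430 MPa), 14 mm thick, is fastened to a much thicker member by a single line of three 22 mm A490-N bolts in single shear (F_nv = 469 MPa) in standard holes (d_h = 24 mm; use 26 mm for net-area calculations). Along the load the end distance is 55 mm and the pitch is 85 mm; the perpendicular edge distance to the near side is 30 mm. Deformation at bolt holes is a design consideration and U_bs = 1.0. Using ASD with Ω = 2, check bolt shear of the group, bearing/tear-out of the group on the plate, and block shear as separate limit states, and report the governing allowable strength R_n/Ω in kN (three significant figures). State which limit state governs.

Bolt shear: A_b = π·22²/4 = 380.1 mm²; R_n = 469 × 380.1 × 3 × 1 / 1000 = 534.8 kN → 534.8 / 2 = 267 kN.
Bearing: edge l_c = 43, r_n = 310.6 kN; interior l_c = 61, r_n = 317.9 kN; R_n = 310.6 + 2·317.9 = 946.3 kN → 473 kN.
Block shear: A_gv = 3150, A_nv = 2240, A_nt = 238 mm²; R_n = min(0.6F_uA_nv, 0.6F_yA_gv) + U_bs·F_u·A_nt = 669.3 kN → 335 kN.
Bolt shear governs: 267 kN.

267 kN (bolt shear governs)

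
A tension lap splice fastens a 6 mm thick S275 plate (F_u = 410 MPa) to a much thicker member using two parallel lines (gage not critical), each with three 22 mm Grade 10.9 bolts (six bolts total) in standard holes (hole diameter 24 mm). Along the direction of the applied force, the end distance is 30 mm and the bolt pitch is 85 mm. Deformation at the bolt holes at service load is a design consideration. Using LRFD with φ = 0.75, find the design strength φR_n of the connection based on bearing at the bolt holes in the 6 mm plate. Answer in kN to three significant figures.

469 kN

Per bolt r_n = 1.2 l_c t F_u ≤ 2.4 d t F_u; upper limit = 2.4 × 22 × 6 × 410 / 1000 = 129.9 kN.
Edge bolt: l_c = 30 − 24/2 = 18 mm → 1.2 × 18 × 6 × 410 / 1000 = 53.14 → r_n = 53.14 kN.
Interior bolts: l_c = 85 − 24 = 61 mm → 1.2 × 61 × 6 × 410 / 1000 = 180.1 → r_n = 129.9 kN.
R_n = 2 × 53.14 + 4 × 129.9 = 625.8 kN.
Design strength φR_n = 0.75 × 625.8 = 469 kN.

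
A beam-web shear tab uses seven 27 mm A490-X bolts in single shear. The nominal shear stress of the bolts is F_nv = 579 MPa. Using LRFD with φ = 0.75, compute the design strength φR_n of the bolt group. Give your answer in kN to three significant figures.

A_b = π × 27² / 4 = 572.6 mm².
R_n = F_nv · A_b · n · n_s = 579 × 572.6 × 7 × 1 / 1000 = 2321 kN.
Design strength φR_n = 0.75 × 2321 = 1740 kN.

1740 kN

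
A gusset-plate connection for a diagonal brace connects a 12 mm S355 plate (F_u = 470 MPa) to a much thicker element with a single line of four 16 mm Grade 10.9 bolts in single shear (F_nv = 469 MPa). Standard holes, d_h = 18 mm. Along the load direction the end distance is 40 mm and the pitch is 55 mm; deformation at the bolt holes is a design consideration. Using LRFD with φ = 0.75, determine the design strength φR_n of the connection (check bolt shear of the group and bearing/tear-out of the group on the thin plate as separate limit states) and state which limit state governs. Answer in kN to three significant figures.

283 kN (bolt shear governs)

Bolt shear: A_b = π·16²/4 = 201.1 mm²; R_n = 469 × 201.1 × 4 × 1 / 1000 = 377.2 kN → 0.75 × 377.2 = 283 kN.
Bearing (1.2 l_c t F_u ≤ 2.4 d t F_u): upper limit = 2.4·16·12·470 / 1000 = 216.6 kN.
  Edge l_c = 40 − 18/2 = 31 → r_n = 209.8 kN; interior l_c = 55 − 18 = 37 → r_n = 216.6 kN.
  R_n,bearing = 1·209.8 + 3·216.6 = 859.5 kN → 0.75 × 859.5 = 645 kN.
Bolt shear governs: 283 kN.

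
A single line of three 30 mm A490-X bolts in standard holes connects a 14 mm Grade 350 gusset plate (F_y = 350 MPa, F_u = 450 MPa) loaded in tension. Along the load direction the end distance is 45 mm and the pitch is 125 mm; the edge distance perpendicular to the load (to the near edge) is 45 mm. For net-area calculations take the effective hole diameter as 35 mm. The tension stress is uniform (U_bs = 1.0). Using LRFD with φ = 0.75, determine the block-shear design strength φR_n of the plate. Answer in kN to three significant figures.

718 kN

Shear plane L_v = 45 + 2·125 = 295 mm; A_gv = 295 × 14 = 4130 mm².
A_nv = (295 − 2.5·35) × 14 = 2905 mm².
A_nt = (45 − 0.5·35) × 14 = 385 mm².
0.6 F_u A_nv = 784.4 kN; 0.6 F_y A_gv = 867.3 kN → shear rupture governs the shear term.
R_n = 784.4 + 1.0 × 450 × 385 / 1000 = 957.6 kN.
Design strength φR_n = 0.75 × 957.6 = 718 kN.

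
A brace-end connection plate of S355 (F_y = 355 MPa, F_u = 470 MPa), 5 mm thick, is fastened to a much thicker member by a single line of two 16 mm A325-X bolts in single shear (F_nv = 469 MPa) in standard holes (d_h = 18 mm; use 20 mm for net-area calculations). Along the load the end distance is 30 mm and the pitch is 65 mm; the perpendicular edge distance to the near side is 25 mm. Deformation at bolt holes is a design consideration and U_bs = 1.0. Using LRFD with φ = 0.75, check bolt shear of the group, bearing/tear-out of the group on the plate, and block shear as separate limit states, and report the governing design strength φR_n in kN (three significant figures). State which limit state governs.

95.2 kN (block shear governs)

Bolt shear: A_b = π·16²/4 = 201.1 mm²; R_n = 469 × 201.1 × 2 × 1 / 1000 = 188.6 kN → 0.75 × 188.6 = 141 kN.
Bearing: edge l_c = 21, r_n = 59.22 kN; interior l_c = 47, r_n = 90.24 kN; R_n = 59.22 + 1·90.24 = 149.5 kN → 112 kN.
Block shear: A_gv = 475, A_nv = 325, A_nt = 75 mm²; R_n = min(0.6F_uA_nv, 0.6F_yA_gv) + U_bs·F_u·A_nt = 126.9 kN → 95.2 kN.
Block shear governs: 95.2 kN.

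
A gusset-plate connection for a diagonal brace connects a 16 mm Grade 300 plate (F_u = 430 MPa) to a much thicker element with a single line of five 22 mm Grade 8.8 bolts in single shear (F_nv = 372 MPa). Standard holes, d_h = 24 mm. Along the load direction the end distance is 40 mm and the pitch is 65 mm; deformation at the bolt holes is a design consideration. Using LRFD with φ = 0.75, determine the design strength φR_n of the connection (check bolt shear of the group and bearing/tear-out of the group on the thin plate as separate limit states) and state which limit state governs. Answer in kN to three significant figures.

530 kN (bolt shear governs)

Bolt shear: A_b = π·22²/4 = 380.1 mm²; R_n = 372 × 380.1 × 5 × 1 / 1000 = 707 kN → 0.75 × 707 = 530 kN.
Bearing (1.2 l_c t F_u ≤ 2.4 d t F_u): upper limit = 2.4·22·16·430 / 1000 = 363.3 kN.
  Edge l_c = 40 − 24/2 = 28 → r_n = 231.2 kN; interior l_c = 65 − 24 = 41 → r_n = 338.5 kN.
  R_n,bearing = 1·231.2 + 4·338.5 = 1585 kN → 0.75 × 1585 = 1190 kN.
Bolt shear governs: 530 kN.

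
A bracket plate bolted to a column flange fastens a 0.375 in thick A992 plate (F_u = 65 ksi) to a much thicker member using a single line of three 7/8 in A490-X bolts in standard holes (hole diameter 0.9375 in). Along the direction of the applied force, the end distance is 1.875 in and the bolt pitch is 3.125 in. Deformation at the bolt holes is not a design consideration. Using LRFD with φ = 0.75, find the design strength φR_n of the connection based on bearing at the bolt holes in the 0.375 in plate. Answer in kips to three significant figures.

Per bolt r_n = 1.5 l_c t F_u ≤ 3.0 d t F_u; upper limit = 3.0 × 0.875 × 0.375 × 65 = 63.98 kips.
Edge bolt: l_c = 1.875 − 0.9375/2 = 1.406 in → 1.5 × 1.406 × 0.375 × 65 = 51.42 → r_n = 51.42 kips.
Interior bolts: l_c = 3.125 − 0.9375 = 2.188 in → 1.5 × 2.188 × 0.375 × 65 = 79.98 → r_n = 63.98 kips.
R_n = 1 × 51.42 + 2 × 63.98 = 179.4 kips.
Design strength φR_n = 0.75 × 179.4 = 135 kips.

135 kips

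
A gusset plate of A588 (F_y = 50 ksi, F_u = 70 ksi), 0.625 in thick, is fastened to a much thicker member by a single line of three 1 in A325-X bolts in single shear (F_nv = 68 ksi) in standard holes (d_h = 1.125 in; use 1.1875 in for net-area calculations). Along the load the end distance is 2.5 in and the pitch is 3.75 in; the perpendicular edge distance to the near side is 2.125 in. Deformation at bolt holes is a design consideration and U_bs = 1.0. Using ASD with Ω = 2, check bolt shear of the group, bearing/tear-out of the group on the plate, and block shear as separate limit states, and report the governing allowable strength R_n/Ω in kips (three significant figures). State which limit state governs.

Bolt shear: A_b = π·1²/4 = 0.7854 in²; R_n = 68 × 0.7854 × 3 × 1 = 160.2 kips → 160.2 / 2 = 80.1 kips.
Bearing: edge l_c = 1.938, r_n = 101.7 kips; interior l_c = 2.625, r_n = 105 kips; R_n = 101.7 + 2·105 = 311.7 kips → 156 kips.
Block shear: A_gv = 6.25, A_nv = 4.395, A_nt = 0.957 in²; R_n = min(0.6F_uA_nv, 0.6F_yA_gv) + U_bs·F_u·A_nt = 251.6 kips → 126 kips.
Bolt shear governs: 80.1 kips.

80.1 kips (bolt shear governs)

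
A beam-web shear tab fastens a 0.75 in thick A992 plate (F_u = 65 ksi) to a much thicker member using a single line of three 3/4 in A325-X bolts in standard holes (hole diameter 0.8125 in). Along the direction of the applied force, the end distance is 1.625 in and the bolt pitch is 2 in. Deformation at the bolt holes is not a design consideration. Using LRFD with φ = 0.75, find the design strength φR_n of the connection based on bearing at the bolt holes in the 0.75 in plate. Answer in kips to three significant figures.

197 kips

Per bolt r_n = 1.5 l_c t F_u ≤ 3.0 d t F_u; upper limit = 3.0 × 0.75 × 0.75 × 65 = 109.7 kips.
Edge bolt: l_c = 1.625 − 0.8125/2 = 1.219 in → 1.5 × 1.219 × 0.75 × 65 = 89.12 → r_n = 89.12 kips.
Interior bolts: l_c = 2 − 0.8125 = 1.188 in → 1.5 × 1.188 × 0.75 × 65 = 86.84 → r_n = 86.84 kips.
R_n = 1 × 89.12 + 2 × 86.84 = 262.8 kips.
Design strength φR_n = 0.75 × 262.8 = 197 kips.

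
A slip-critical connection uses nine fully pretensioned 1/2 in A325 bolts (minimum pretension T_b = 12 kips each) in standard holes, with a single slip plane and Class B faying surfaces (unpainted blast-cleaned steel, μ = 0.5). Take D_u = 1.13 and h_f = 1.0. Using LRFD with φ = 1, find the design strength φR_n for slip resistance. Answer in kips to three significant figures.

61 kips

R_n = μ · D_u · h_f · T_b · n_s · n_b = 0.5 × 1.13 × 1.0 × 12 × 1 × 9 = 61.02 kips.
Design strength φR_n = 1 × 61.02 = 61 kips.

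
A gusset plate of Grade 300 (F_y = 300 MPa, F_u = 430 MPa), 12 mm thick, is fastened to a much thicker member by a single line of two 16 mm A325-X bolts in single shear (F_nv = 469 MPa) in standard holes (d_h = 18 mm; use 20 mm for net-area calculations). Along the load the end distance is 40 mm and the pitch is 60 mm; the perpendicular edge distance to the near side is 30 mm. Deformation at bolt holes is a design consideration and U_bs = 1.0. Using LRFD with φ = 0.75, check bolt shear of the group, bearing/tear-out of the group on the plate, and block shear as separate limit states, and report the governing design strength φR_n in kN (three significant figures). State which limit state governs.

Bolt shear: A_b = π·16²/4 = 201.1 mm²; R_n = 469 × 201.1 × 2 × 1 / 1000 = 188.6 kN → 0.75 × 188.6 = 141 kN.
Bearing: edge l_c = 31, r_n = 192 kN; interior l_c = 42, r_n = 198.1 kN; R_n = 192 + 1·198.1 = 390.1 kN → 293 kN.
Block shear: A_gv = 1200, A_nv = 840, A_nt = 240 mm²; R_n = min(0.6F_uA_nv, 0.6F_yA_gv) + U_bs·F_u·A_nt = 319.2 kN → 239 kN.
Bolt shear governs: 141 kN.

141 kN (bolt shear governs)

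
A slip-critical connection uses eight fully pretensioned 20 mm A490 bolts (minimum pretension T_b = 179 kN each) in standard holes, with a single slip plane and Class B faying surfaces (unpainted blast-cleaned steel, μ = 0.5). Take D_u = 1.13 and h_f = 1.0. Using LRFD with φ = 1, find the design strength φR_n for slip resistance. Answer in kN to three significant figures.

R_n = μ · D_u · h_f · T_b · n_s · n_b = 0.5 × 1.13 × 1.0 × 179 × 1 × 8 = 809.1 kN.
Design strength φR_n = 1 × 809.1 = 809 kN.

809 kN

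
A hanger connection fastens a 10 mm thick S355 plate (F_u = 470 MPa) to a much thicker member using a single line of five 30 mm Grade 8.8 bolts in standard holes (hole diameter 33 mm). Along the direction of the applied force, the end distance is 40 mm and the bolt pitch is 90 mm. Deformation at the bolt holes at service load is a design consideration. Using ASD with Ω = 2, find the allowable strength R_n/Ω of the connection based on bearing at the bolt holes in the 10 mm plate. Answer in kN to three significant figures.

Per bolt r_n = 1.2 l_c t F_u ≤ 2.4 d t F_u; upper limit = 2.4 × 30 × 10 × 470 / 1000 = 338.4 kN.
Edge bolt: l_c = 40 − 33/2 = 23.5 mm → 1.2 × 23.5 × 10 × 470 / 1000 = 132.5 → r_n = 132.5 kN.
Interior bolts: l_c = 90 − 33 = 57 mm → 1.2 × 57 × 10 × 470 / 1000 = 321.5 → r_n = 321.5 kN.
R_n = 1 × 132.5 + 4 × 321.5 = 1418 kN.
Allowable strength R_n/Ω = 1418 / 2 = 709 kN.

709 kN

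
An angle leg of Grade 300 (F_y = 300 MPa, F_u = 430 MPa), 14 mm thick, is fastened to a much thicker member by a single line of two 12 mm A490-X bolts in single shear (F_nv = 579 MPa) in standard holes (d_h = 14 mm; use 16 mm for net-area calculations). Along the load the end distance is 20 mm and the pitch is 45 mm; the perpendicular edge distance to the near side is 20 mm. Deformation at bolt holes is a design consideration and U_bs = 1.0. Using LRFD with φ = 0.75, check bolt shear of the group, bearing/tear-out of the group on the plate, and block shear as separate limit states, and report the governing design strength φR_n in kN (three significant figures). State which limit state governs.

Bolt shear: A_b = π·12²/4 = 113.1 mm²; R_n = 579 × 113.1 × 2 × 1 / 1000 = 131 kN → 0.75 × 131 = 98.2 kN.
Bearing: edge l_c = 13, r_n = 93.91 kN; interior l_c = 31, r_n = 173.4 kN; R_n = 93.91 + 1·173.4 = 267.3 kN → 200 kN.
Block shear: A_gv = 910, A_nv = 574, A_nt = 168 mm²; R_n = min(0.6F_uA_nv, 0.6F_yA_gv) + U_bs·F_u·A_nt = 220.3 kN → 165 kN.
Bolt shear governs: 98.2 kN.

98.2 kN (bolt shear governs)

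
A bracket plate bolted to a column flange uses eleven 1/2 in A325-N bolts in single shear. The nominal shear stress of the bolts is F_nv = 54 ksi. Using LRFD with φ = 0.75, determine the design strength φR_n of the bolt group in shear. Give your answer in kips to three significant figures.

A_b = π × 0.5² / 4 = 0.1963 in².
R_n = F_nv · A_b · n · n_s = 54 × 0.1963 × 11 × 1 = 116.6 kips.
Design strength φR_n = 0.75 × 116.6 = 87.5 kips.

87.5 kips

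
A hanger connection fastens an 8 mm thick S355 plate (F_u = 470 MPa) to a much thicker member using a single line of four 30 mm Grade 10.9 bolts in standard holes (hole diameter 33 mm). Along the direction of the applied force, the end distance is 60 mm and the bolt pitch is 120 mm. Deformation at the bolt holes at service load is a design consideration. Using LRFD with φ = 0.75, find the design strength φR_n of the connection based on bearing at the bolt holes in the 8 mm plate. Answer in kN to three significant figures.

756 kN

Per bolt r_n = 1.2 l_c t F_u ≤ 2.4 d t F_u; upper limit = 2.4 × 30 × 8 × 470 / 1000 = 270.7 kN.
Edge bolt: l_c = 60 − 33/2 = 43.5 mm → 1.2 × 43.5 × 8 × 470 / 1000 = 196.3 → r_n = 196.3 kN.
Interior bolts: l_c = 120 − 33 = 87 mm → 1.2 × 87 × 8 × 470 / 1000 = 392.5 → r_n = 270.7 kN.
R_n = 1 × 196.3 + 3 × 270.7 = 1008 kN.
Design strength φR_n = 0.75 × 1008 = 756 kN.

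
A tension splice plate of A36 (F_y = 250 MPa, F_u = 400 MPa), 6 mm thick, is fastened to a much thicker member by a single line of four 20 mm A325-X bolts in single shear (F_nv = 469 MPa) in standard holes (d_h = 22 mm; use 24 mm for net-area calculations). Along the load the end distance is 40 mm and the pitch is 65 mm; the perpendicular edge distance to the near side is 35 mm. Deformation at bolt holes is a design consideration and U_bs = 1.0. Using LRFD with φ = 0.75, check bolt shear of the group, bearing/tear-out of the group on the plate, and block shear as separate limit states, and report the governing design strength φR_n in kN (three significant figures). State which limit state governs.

Bolt shear: A_b = π·20²/4 = 314.2 mm²; R_n = 469 × 314.2 × 4 × 1 / 1000 = 589.4 kN → 0.75 × 589.4 = 442 kN.
Bearing: edge l_c = 29, r_n = 83.52 kN; interior l_c = 43, r_n = 115.2 kN; R_n = 83.52 + 3·115.2 = 429.1 kN → 322 kN.
Block shear: A_gv = 1410, A_nv = 906, A_nt = 138 mm²; R_n = min(0.6F_uA_nv, 0.6F_yA_gv) + U_bs·F_u·A_nt = 266.7 kN → 200 kN.
Block shear governs: 200 kN.

200 kN (block shear governs)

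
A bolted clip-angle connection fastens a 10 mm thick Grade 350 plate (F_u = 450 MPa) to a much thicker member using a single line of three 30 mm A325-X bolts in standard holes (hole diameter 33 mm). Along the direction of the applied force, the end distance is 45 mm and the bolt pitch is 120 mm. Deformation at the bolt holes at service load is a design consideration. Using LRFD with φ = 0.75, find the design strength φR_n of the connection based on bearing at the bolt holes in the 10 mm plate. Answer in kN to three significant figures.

Per bolt r_n = 1.2 l_c t F_u ≤ 2.4 d t F_u; upper limit = 2.4 × 30 × 10 × 450 / 1000 = 324 kN.
Edge bolt: l_c = 45 − 33/2 = 28.5 mm → 1.2 × 28.5 × 10 × 450 / 1000 = 153.9 → r_n = 153.9 kN.
Interior bolts: l_c = 120 − 33 = 87 mm → 1.2 × 87 × 10 × 450 / 1000 = 469.8 → r_n = 324 kN.
R_n = 1 × 153.9 + 2 × 324 = 801.9 kN.
Design strength φR_n = 0.75 × 801.9 = 601 kN.

601 kN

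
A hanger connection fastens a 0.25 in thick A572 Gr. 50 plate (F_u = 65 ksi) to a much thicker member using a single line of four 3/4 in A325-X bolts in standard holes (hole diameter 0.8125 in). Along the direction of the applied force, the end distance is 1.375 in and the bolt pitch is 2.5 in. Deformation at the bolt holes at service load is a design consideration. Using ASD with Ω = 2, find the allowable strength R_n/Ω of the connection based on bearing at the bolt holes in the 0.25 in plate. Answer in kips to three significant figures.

Per bolt r_n = 1.2 l_c t F_u ≤ 2.4 d t F_u; upper limit = 2.4 × 0.75 × 0.25 × 65 = 29.25 kips.
Edge bolt: l_c = 1.375 − 0.8125/2 = 0.9688 in → 1.2 × 0.9688 × 0.25 × 65 = 18.89 → r_n = 18.89 kips.
Interior bolts: l_c = 2.5 − 0.8125 = 1.688 in → 1.2 × 1.688 × 0.25 × 65 = 32.91 → r_n = 29.25 kips.
R_n = 1 × 18.89 + 3 × 29.25 = 106.6 kips.
Allowable strength R_n/Ω = 106.6 / 2 = 53.3 kips.

53.3 kips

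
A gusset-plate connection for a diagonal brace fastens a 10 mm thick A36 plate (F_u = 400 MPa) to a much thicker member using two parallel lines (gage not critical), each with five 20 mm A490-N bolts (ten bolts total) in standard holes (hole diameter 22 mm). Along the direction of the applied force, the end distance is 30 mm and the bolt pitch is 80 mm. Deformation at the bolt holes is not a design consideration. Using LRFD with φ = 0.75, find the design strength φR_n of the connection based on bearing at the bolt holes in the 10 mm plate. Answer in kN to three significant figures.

Per bolt r_n = 1.5 l_c t F_u ≤ 3.0 d t F_u; upper limit = 3.0 × 20 × 10 × 400 / 1000 = 240 kN.
Edge bolt: l_c = 30 − 22/2 = 19 mm → 1.5 × 19 × 10 × 400 / 1000 = 114 → r_n = 114 kN.
Interior bolts: l_c = 80 − 22 = 58 mm → 1.5 × 58 × 10 × 400 / 1000 = 348 → r_n = 240 kN.
R_n = 2 × 114 + 8 × 240 = 2148 kN.
Design strength φR_n = 0.75 × 2148 = 1610 kN.

1610 kN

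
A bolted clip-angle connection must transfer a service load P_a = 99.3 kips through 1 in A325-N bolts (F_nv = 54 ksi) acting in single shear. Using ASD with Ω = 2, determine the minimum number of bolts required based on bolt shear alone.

A_b = π·1²/4 = 0.7854 in².
Per-bolt allowable strength R_n/Ω = 54 × 0.7854 × 1 / 2 = 21.21 kips.
n ≥ 99.3 / 21.21 = 4.683 → use 5 bolts.

5 bolts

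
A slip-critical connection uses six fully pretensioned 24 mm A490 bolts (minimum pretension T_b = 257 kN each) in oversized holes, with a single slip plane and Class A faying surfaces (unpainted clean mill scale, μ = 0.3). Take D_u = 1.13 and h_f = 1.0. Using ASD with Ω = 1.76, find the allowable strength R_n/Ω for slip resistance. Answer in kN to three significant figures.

R_n = μ · D_u · h_f · T_b · n_s · n_b = 0.3 × 1.13 × 1.0 × 257 × 1 × 6 = 522.7 kN.
Allowable strength R_n/Ω = 522.7 / 1.76 = 297 kN.

297 kN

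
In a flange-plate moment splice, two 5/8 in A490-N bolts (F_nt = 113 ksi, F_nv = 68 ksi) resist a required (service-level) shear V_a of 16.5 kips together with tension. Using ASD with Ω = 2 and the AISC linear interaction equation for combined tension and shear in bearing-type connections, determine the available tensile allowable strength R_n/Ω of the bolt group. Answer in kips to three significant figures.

17.6 kips

A_b = π·0.625²/4 = 0.3068 in²; f_rv = 16.5 / (2 × 0.3068) = 26.89 ksi.
F'_nt = 1.3 F_nt − (Ω F_nt / F_nv) f_rv = 1.3·113 − (2·113/68)·26.89 = 57.53 ksi, capped at F_nt → F'_nt = 57.53 ksi.
R_n = F'_nt · A_b · n = 57.53 × 0.3068 × 2 = 35.3 kips.
Allowable strength R_n/Ω = 35.3 / 2 = 17.6 kips.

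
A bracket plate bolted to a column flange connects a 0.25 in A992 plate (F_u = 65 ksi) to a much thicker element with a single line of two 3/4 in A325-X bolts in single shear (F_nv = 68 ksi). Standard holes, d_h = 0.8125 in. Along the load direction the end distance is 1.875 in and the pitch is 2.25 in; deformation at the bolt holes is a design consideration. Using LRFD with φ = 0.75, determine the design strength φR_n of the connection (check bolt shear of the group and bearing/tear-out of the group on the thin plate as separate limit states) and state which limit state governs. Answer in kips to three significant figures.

42.5 kips (bearing governs)

Bolt shear: A_b = π·0.75²/4 = 0.4418 in²; R_n = 68 × 0.4418 × 2 × 1 = 60.08 kips → 0.75 × 60.08 = 45.1 kips.
Bearing (1.2 l_c t F_u ≤ 2.4 d t F_u): upper limit = 2.4·0.75·0.25·65 = 29.25 kips.
  Edge l_c = 1.875 − 0.8125/2 = 1.469 → r_n = 28.64 kips; interior l_c = 2.25 − 0.8125 = 1.438 → r_n = 28.03 kips.
  R_n,bearing = 1·28.64 + 1·28.03 = 56.67 kips → 0.75 × 56.67 = 42.5 kips.
Bearing governs: 42.5 kips.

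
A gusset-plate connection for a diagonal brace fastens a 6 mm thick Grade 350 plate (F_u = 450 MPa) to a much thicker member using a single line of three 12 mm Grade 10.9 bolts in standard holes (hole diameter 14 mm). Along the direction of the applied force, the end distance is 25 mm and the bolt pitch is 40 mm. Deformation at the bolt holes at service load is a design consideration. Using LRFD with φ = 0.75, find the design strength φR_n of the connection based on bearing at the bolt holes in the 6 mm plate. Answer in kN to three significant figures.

Per bolt r_n = 1.2 l_c t F_u ≤ 2.4 d t F_u; upper limit = 2.4 × 12 × 6 × 450 / 1000 = 77.76 kN.
Edge bolt: l_c = 25 − 14/2 = 18 mm → 1.2 × 18 × 6 × 450 / 1000 = 58.32 → r_n = 58.32 kN.
Interior bolts: l_c = 40 − 14 = 26 mm → 1.2 × 26 × 6 × 450 / 1000 = 84.24 → r_n = 77.76 kN.
R_n = 1 × 58.32 + 2 × 77.76 = 213.8 kN.
Design strength φR_n = 0.75 × 213.8 = 160 kN.

160 kN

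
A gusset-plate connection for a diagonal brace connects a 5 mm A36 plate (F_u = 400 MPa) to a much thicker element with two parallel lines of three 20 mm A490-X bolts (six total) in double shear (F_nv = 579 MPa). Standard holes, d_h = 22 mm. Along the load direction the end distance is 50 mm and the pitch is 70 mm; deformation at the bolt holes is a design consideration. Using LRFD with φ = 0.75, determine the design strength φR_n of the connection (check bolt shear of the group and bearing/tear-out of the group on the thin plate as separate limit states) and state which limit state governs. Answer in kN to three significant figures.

Bolt shear: A_b = π·20²/4 = 314.2 mm²; R_n = 579 × 314.2 × 6 × 2 / 1000 = 2183 kN → 0.75 × 2183 = 1640 kN.
Bearing (1.2 l_c t F_u ≤ 2.4 d t F_u): upper limit = 2.4·20·5·400 / 1000 = 96 kN.
  Edge l_c = 50 − 22/2 = 39 → r_n = 93.6 kN; interior l_c = 70 − 22 = 48 → r_n = 96 kN.
  R_n,bearing = 2·93.6 + 4·96 = 571.2 kN → 0.75 × 571.2 = 428 kN.
Bearing governs: 428 kN.

428 kN (bearing governs)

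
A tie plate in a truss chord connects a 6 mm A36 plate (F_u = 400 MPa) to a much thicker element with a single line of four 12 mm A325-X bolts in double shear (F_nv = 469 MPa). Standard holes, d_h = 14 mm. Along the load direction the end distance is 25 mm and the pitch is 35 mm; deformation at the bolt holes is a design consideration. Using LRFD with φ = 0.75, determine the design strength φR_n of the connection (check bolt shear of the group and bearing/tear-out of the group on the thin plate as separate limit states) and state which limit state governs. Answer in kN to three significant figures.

Bolt shear: A_b = π·12²/4 = 113.1 mm²; R_n = 469 × 113.1 × 4 × 2 / 1000 = 424.3 kN → 0.75 × 424.3 = 318 kN.
Bearing (1.2 l_c t F_u ≤ 2.4 d t F_u): upper limit = 2.4·12·6·400 / 1000 = 69.12 kN.
  Edge l_c = 25 − 14/2 = 18 → r_n = 51.84 kN; interior l_c = 35 − 14 = 21 → r_n = 60.48 kN.
  R_n,bearing = 1·51.84 + 3·60.48 = 233.3 kN → 0.75 × 233.3 = 175 kN.
Bearing governs: 175 kN.

175 kN (bearing governs)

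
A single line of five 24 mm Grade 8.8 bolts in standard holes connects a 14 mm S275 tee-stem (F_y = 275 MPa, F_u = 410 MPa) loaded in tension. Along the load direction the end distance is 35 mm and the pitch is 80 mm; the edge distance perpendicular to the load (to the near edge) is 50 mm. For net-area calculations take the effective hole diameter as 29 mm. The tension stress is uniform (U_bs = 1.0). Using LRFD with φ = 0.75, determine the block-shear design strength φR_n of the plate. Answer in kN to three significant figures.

Shear plane L_v = 35 + 4·80 = 355 mm; A_gv = 355 × 14 = 4970 mm².
A_nv = (355 − 4.5·29) × 14 = 3143 mm².
A_nt = (50 − 0.5·29) × 14 = 497 mm².
0.6 F_u A_nv = 773.2 kN; 0.6 F_y A_gv = 820.1 kN → shear rupture governs the shear term.
R_n = 773.2 + 1.0 × 410 × 497 / 1000 = 976.9 kN.
Design strength φR_n = 0.75 × 976.9 = 733 kN.

733 kN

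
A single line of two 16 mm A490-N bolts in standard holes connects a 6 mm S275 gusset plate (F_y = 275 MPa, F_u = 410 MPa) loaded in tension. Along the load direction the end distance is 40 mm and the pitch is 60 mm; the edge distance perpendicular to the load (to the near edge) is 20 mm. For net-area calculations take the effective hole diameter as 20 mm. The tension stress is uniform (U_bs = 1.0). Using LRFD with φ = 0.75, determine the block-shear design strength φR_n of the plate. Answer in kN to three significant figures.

Shear plane L_v = 40 + 1·60 = 100 mm; A_gv = 100 × 6 = 600 mm².
A_nv = (100 − 1.5·20) × 6 = 420 mm².
A_nt = (20 − 0.5·20) × 6 = 60 mm².
0.6 F_u A_nv = 103.3 kN; 0.6 F_y A_gv = 99 kN → shear yielding governs the shear term.
R_n = 99 + 1.0 × 410 × 60 / 1000 = 123.6 kN.
Design strength φR_n = 0.75 × 123.6 = 92.7 kN.

92.7 kN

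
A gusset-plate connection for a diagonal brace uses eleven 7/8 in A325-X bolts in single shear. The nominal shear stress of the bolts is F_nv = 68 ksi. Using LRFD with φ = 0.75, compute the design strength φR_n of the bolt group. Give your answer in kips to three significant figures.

337 kips

A_b = π × 0.875² / 4 = 0.6013 in².
R_n = F_nv · A_b · n · n_s = 68 × 0.6013 × 11 × 1 = 449.8 kips.
Design strength φR_n = 0.75 × 449.8 = 337 kips.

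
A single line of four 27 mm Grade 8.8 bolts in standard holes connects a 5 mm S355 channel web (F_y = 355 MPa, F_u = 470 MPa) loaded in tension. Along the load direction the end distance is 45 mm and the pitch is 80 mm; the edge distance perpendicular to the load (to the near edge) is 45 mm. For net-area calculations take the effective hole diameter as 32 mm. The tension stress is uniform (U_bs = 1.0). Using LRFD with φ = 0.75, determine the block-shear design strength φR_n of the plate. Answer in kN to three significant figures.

234 kN

Shear plane L_v = 45 + 3·80 = 285 mm; A_gv = 285 × 5 = 1425 mm².
A_nv = (285 − 3.5·32) × 5 = 865 mm².
A_nt = (45 − 0.5·32) × 5 = 145 mm².
0.6 F_u A_nv = 243.9 kN; 0.6 F_y A_gv = 303.5 kN → shear rupture governs the shear term.
R_n = 243.9 + 1.0 × 470 × 145 / 1000 = 312.1 kN.
Design strength φR_n = 0.75 × 312.1 = 234 kN.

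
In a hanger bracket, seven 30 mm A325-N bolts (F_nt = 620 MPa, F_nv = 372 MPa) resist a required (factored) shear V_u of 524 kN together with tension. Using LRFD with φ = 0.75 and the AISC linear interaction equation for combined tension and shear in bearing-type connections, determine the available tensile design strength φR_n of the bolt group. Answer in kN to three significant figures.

A_b = π·30²/4 = 706.9 mm²; f_rv = 524 × 1000 / (7 × 706.9) = 105.9 MPa.
F'_nt = 1.3 F_nt − (F_nt / φF_nv) f_rv = 1.3·620 − (620/(0.75·372))·105.9 = 570.7 MPa, capped at F_nt → F'_nt = 570.7 MPa.
R_n = F'_nt · A_b · n = 570.7 × 706.9 × 7 / 1000 = 2824 kN.
Design strength φR_n = 0.75 × 2824 = 2120 kN.

2120 kN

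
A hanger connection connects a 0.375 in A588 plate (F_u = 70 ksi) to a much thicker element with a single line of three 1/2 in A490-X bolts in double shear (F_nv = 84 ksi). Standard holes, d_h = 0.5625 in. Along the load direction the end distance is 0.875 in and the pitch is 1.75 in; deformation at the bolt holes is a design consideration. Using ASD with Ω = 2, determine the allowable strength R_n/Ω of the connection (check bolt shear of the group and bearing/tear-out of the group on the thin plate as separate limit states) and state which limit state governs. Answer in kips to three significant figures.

40.9 kips (bearing governs)

Bolt shear: A_b = π·0.5²/4 = 0.1963 in²; R_n = 84 × 0.1963 × 3 × 2 = 98.96 kips → 98.96 / 2 = 49.5 kips.
Bearing (1.2 l_c t F_u ≤ 2.4 d t F_u): upper limit = 2.4·0.5·0.375·70 = 31.5 kips.
  Edge l_c = 0.875 − 0.5625/2 = 0.5938 → r_n = 18.7 kips; interior l_c = 1.75 − 0.5625 = 1.188 → r_n = 31.5 kips.
  R_n,bearing = 1·18.7 + 2·31.5 = 81.7 kips → 81.7 / 2 = 40.9 kips.
Bearing governs: 40.9 kips.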